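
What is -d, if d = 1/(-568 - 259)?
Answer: 1/827 ≈ 0.0012092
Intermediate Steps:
d = -1/827 (d = 1/(-827) = -1/827 ≈ -0.0012092)
-d = -1*(-1/827) = 1/827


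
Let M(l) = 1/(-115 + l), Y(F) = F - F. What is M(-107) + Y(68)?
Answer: -1/222 ≈ -0.0045045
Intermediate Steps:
Y(F) = 0
M(-107) + Y(68) = 1/(-115 - 107) + 0 = 1/(-222) + 0 = -1/222 + 0 = -1/222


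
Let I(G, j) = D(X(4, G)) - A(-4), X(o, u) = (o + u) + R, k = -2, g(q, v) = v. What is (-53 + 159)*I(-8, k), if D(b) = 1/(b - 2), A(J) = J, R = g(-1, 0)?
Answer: 1219/3 ≈ 406.33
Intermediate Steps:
R = 0
X(o, u) = o + u (X(o, u) = (o + u) + 0 = o + u)
D(b) = 1/(-2 + b)
I(G, j) = 4 + 1/(2 + G) (I(G, j) = 1/(-2 + (4 + G)) - 1*(-4) = 1/(2 + G) + 4 = 4 + 1/(2 + G))
(-53 + 159)*I(-8, k) = (-53 + 159)*((9 + 4*(-8))/(2 - 8)) = 106*((9 - 32)/(-6)) = 106*(-⅙*(-23)) = 106*(23/6) = 1219/3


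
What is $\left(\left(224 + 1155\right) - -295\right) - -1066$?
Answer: $2740$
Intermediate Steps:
$\left(\left(224 + 1155\right) - -295\right) - -1066 = \left(1379 + \left(-138 + 433\right)\right) + 1066 = \left(1379 + 295\right) + 1066 = 1674 + 1066 = 2740$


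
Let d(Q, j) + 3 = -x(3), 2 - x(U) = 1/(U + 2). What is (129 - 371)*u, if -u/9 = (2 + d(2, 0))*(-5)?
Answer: 30492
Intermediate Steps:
x(U) = 2 - 1/(2 + U) (x(U) = 2 - 1/(U + 2) = 2 - 1/(2 + U))
d(Q, j) = -24/5 (d(Q, j) = -3 - (3 + 2*3)/(2 + 3) = -3 - (3 + 6)/5 = -3 - 9/5 = -24/5)
u = -126 (u = -9*(2 - 24/5)*(-5) = -(-126)*(-5)/5 = -9*14 = -126)
(129 - 371)*u = (129 - 371)*(-126) = -242*(-126) = 30492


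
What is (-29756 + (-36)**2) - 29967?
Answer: -58427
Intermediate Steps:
(-29756 + (-36)**2) - 29967 = (-29756 + 1296) - 29967 = -28460 - 29967 = -58427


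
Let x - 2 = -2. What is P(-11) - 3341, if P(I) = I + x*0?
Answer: -3352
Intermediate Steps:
x = 0 (x = 2 - 2 = 0)
P(I) = I (P(I) = I + 0*0 = I + 0 = I)
P(-11) - 3341 = -11 - 3341 = -3352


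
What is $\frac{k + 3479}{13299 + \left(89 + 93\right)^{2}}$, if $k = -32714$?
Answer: $- \frac{29235}{46423} \approx -0.62975$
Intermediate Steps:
$\frac{k + 3479}{13299 + \left(89 + 93\right)^{2}} = \frac{-32714 + 3479}{13299 + \left(89 + 93\right)^{2}} = - \frac{29235}{13299 + 182^{2}} = - \frac{29235}{13299 + 33124} = - \frac{29235}{46423}$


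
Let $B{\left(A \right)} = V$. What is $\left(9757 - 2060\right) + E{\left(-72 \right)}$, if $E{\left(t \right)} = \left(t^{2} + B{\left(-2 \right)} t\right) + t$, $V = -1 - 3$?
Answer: $13097$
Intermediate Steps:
$V = -4$
$B{\left(A \right)} = -4$
$E{\left(t \right)} = t^{2} - 3 t$ ($E{\left(t \right)} = \left(t^{2} - 4 t\right) + t = t^{2} - 3 t$)
$\left(9757 - 2060\right) + E{\left(-72 \right)} = \left(9757 - 2060\right) - 72 \left(-3 - 72\right) = 7697 - -5400 = 7697 + 5400 = 13097$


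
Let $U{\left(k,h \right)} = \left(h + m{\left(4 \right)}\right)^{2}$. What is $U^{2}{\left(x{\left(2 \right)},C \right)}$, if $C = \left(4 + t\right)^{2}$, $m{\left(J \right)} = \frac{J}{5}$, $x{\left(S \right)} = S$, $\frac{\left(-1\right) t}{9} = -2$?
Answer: $\frac{34524743602176}{625} \approx 5.524 \cdot 10^{10}$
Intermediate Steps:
$t = 18$ ($t = \left(-9\right) \left(-2\right) = 18$)
$m{\left(J \right)} = \frac{J}{5}$ ($m{\left(J \right)} = J \frac{1}{5} = \frac{J}{5}$)
$C = 484$ ($C = \left(4 + 18\right)^{2} = 22^{2} = 484$)
$U{\left(k,h \right)} = \left(\frac{4}{5} + h\right)^{2}$ ($U{\left(k,h \right)} = \left(h + \frac{1}{5} \cdot 4\right)^{2} = \left(h + \frac{4}{5}\right)^{2} = \left(\frac{4}{5} + h\right)^{2}$)
$U^{2}{\left(x{\left(2 \right)},C \right)} = \left(\frac{\left(4 + 5 \cdot 484\right)^{2}}{25}\right)^{2} = \left(\frac{\left(4 + 2420\right)^{2}}{25}\right)^{2} = \left(\frac{2424^{2}}{25}\right)^{2} = \left(\frac{1}{25} \cdot 5875776\right)^{2} = \left(\frac{5875776}{25}\right)^{2} = \frac{34524743602176}{625}$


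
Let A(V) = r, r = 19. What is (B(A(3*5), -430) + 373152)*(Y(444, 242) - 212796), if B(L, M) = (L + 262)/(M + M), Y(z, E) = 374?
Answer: -34084218636629/430 ≈ -7.9266e+10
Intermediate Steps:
A(V) = 19
B(L, M) = (262 + L)/(2*M) (B(L, M) = (262 + L)/((2*M)) = (262 + L)*(1/(2*M)) = (262 + L)/(2*M))
(B(A(3*5), -430) + 373152)*(Y(444, 242) - 212796) = ((1/2)*(262 + 19)/(-430) + 373152)*(374 - 212796) = ((1/2)*(-1/430)*281 + 373152)*(-212422) = (-281/860 + 373152)*(-212422) = (320910439/860)*(-212422) = -34084218636629/430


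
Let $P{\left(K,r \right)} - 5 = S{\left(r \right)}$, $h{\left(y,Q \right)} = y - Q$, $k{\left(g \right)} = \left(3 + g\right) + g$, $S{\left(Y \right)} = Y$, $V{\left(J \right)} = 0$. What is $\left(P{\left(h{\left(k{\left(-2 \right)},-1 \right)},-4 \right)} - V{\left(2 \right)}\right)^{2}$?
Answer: $1$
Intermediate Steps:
$k{\left(g \right)} = 3 + 2 g$
$P{\left(K,r \right)} = 5 + r$
$\left(P{\left(h{\left(k{\left(-2 \right)},-1 \right)},-4 \right)} - V{\left(2 \right)}\right)^{2} = \left(\left(5 - 4\right) - 0\right)^{2} = \left(1 + 0\right)^{2} = 1^{2} = 1$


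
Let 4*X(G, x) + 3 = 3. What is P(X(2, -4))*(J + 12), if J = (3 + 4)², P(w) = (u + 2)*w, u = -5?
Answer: 0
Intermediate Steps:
X(G, x) = 0 (X(G, x) = -¾ + (¼)*3 = -¾ + ¾ = 0)
P(w) = -3*w (P(w) = (-5 + 2)*w = -3*w)
J = 49 (J = 7² = 49)
P(X(2, -4))*(J + 12) = (-3*0)*(49 + 12) = 0*61 = 0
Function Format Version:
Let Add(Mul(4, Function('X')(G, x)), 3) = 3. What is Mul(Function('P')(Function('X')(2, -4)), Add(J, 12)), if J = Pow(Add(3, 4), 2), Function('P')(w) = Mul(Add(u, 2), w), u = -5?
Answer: 0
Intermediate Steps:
Function('X')(G, x) = 0 (Function('X')(G, x) = Add(Rational(-3, 4), Mul(Rational(1, 4), 3)) = Add(Rational(-3, 4), Rational(3, 4)) = 0)
Function('P')(w) = Mul(-3, w) (Function('P')(w) = Mul(Add(-5, 2), w) = Mul(-3, w))
J = 49 (J = Pow(7, 2) = 49)
Mul(Function('P')(Function('X')(2, -4)), Add(J, 12)) = Mul(Mul(-3, 0), Add(49, 12)) = Mul(0, 61) = 0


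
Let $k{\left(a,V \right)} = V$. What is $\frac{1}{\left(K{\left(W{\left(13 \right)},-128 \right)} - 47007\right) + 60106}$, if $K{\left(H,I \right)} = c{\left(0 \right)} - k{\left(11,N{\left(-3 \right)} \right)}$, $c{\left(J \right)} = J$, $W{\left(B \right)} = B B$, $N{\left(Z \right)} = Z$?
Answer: $\frac{1}{13102} \approx 7.6324 \cdot 10^{-5}$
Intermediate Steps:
$W{\left(B \right)} = B^{2}$
$K{\left(H,I \right)} = 3$ ($K{\left(H,I \right)} = 0 - -3 = 0 + 3 = 3$)
$\frac{1}{\left(K{\left(W{\left(13 \right)},-128 \right)} - 47007\right) + 60106} = \frac{1}{\left(3 - 47007\right) + 60106} = \frac{1}{-47004 + 60106} = \frac{1}{13102}$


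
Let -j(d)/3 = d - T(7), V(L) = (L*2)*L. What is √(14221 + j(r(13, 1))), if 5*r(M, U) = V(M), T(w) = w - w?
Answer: √350455/5 ≈ 118.40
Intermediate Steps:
T(w) = 0
V(L) = 2*L² (V(L) = (2*L)*L = 2*L²)
r(M, U) = 2*M²/5 (r(M, U) = (2*M²)/5 = 2*M²/5)
j(d) = -3*d (j(d) = -3*(d - 1*0) = -3*(d + 0) = -3*d)
√(14221 + j(r(13, 1))) = √(14221 - 6*13²/5) = √(14221 - 6*169/5) = √(14221 - 3*338/5) = √(14221 - 1014/5) = √(70091/5) = √350455/5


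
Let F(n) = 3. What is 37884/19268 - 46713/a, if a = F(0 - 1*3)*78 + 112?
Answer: -221739555/1666682 ≈ -133.04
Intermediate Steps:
a = 346 (a = 3*78 + 112 = 234 + 112 = 346)
37884/19268 - 46713/a = 37884/19268 - 46713/346 = 37884*(1/19268) - 46713*1/346 = 9471/4817 - 46713/346 = -221739555/1666682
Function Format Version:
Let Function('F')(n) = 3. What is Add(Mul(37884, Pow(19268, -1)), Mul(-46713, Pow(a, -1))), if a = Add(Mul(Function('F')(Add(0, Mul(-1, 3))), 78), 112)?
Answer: Rational(-221739555, 1666682) ≈ -133.04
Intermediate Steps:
a = 346 (a = Add(Mul(3, 78), 112) = Add(234, 112) = 346)
Add(Mul(37884, Pow(19268, -1)), Mul(-46713, Pow(a, -1))) = Add(Mul(37884, Pow(19268, -1)), Mul(-46713, Pow(346, -1))) = Add(Mul(37884, Rational(1, 19268)), Mul(-46713, Rational(1, 346))) = Add(Rational(9471, 4817), Rational(-46713, 346)) = Rational(-221739555, 1666682)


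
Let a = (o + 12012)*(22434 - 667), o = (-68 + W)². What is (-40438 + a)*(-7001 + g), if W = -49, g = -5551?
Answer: -7021503810408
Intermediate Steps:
o = 13689 (o = (-68 - 49)² = (-117)² = 13689)
a = 559433667 (a = (13689 + 12012)*(22434 - 667) = 25701*21767 = 559433667)
(-40438 + a)*(-7001 + g) = (-40438 + 559433667)*(-7001 - 5551) = 559393229*(-12552) = -7021503810408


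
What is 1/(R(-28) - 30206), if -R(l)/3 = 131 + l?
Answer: -1/30515 ≈ -3.2771e-5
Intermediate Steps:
R(l) = -393 - 3*l (R(l) = -3*(131 + l) = -393 - 3*l)
1/(R(-28) - 30206) = 1/((-393 - 3*(-28)) - 30206) = 1/((-393 + 84) - 30206) = 1/(-309 - 30206) = 1/(-30515) = -1/30515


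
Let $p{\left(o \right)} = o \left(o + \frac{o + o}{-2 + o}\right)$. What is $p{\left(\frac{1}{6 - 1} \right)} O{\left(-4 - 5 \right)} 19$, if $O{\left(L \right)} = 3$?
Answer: $- \frac{19}{75} \approx -0.25333$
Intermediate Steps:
$p{\left(o \right)} = o \left(o + \frac{2 o}{-2 + o}\right)$
$p{\left(\frac{1}{6 - 1} \right)} O{\left(-4 - 5 \right)} 19 = \frac{\left(\frac{1}{6 - 1}\right)^{3}}{-2 + \frac{1}{6 - 1}} \cdot 3 \cdot 19 = \frac{\left(\frac{1}{5}\right)^{3}}{-2 + \frac{1}{5}} \cdot 57 = \frac{1}{125 \left(-2 + \frac{1}{5}\right)} 57 = \frac{1}{125 \left(- \frac{9}{5}\right)} 57 = \frac{1}{125} \left(- \frac{5}{9}\right) 57 = \left(- \frac{1}{225}\right) 57 = - \frac{19}{75}$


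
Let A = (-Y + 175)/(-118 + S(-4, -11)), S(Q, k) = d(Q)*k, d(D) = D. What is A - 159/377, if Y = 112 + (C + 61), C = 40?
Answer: 1280/13949 ≈ 0.091763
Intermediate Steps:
S(Q, k) = Q*k
Y = 213 (Y = 112 + (40 + 61) = 112 + 101 = 213)
A = 19/37 (A = (-1*213 + 175)/(-118 - 4*(-11)) = (-213 + 175)/(-118 + 44) = -38/(-74) = -38*(-1/74) = 19/37 ≈ 0.51351)
A - 159/377 = 19/37 - 159/377 = 1280/13949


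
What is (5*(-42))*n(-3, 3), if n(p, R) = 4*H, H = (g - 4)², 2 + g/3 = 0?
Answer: -84000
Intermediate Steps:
g = -6 (g = -6 + 3*0 = -6 + 0 = -6)
H = 100 (H = (-6 - 4)² = (-10)² = 100)
n(p, R) = 400 (n(p, R) = 4*100 = 400)
(5*(-42))*n(-3, 3) = (5*(-42))*400 = -210*400 = -84000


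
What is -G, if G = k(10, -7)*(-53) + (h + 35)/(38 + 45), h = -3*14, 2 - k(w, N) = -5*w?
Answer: 228755/83 ≈ 2756.1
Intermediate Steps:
k(w, N) = 2 + 5*w (k(w, N) = 2 - (-5)*w = 2 + 5*w)
h = -42
G = -228755/83 (G = (2 + 5*10)*(-53) + (-42 + 35)/(38 + 45) = (2 + 50)*(-53) - 7/83 = 52*(-53) - 7*1/83 = -2756 - 7/83 = -228755/83 ≈ -2756.1)
-G = -1*(-228755/83) = 228755/83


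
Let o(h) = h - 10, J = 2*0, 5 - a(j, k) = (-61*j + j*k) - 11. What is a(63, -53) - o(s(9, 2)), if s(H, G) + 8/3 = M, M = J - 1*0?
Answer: 21632/3 ≈ 7210.7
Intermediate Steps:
a(j, k) = 16 + 61*j - j*k (a(j, k) = 5 - ((-61*j + j*k) - 11) = 5 - (-11 - 61*j + j*k) = 5 + (11 + 61*j - j*k) = 16 + 61*j - j*k)
J = 0
M = 0 (M = 0 - 1*0 = 0 + 0 = 0)
s(H, G) = -8/3 (s(H, G) = -8/3 + 0 = -8/3)
o(h) = -10 + h
a(63, -53) - o(s(9, 2)) = (16 + 61*63 - 1*63*(-53)) - (-10 - 8/3) = (16 + 3843 + 3339) - 1*(-38/3) = 7198 + 38/3 = 21632/3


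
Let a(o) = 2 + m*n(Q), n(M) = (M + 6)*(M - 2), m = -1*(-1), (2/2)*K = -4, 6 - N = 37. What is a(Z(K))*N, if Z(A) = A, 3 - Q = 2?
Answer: 155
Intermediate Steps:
N = -31 (N = 6 - 1*37 = 6 - 37 = -31)
K = -4
Q = 1 (Q = 3 - 1*2 = 3 - 2 = 1)
m = 1
n(M) = (-2 + M)*(6 + M) (n(M) = (6 + M)*(-2 + M) = (-2 + M)*(6 + M))
a(o) = -5 (a(o) = 2 + 1*(-12 + 1**2 + 4*1) = 2 + 1*(-12 + 1 + 4) = 2 + 1*(-7) = 2 - 7 = -5)
a(Z(K))*N = -5*(-31) = 155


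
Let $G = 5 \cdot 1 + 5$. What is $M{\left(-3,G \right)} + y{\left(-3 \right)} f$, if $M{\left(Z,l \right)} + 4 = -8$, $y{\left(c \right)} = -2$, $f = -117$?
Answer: $222$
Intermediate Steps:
$G = 10$ ($G = 5 + 5 = 10$)
$M{\left(Z,l \right)} = -12$ ($M{\left(Z,l \right)} = -4 - 8 = -12$)
$M{\left(-3,G \right)} + y{\left(-3 \right)} f = -12 - -234 = -12 + 234 = 222$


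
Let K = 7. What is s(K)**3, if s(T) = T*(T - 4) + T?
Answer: 21952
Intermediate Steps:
s(T) = T + T*(-4 + T) (s(T) = T*(-4 + T) + T = T + T*(-4 + T))
s(K)**3 = (7*(-3 + 7))**3 = (7*4)**3 = 28**3 = 21952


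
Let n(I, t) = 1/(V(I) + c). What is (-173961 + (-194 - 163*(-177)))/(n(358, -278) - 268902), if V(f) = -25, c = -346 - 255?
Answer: 90960304/168332653 ≈ 0.54036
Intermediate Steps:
c = -601
n(I, t) = -1/626 (n(I, t) = 1/(-25 - 601) = 1/(-626) = -1/626)
(-173961 + (-194 - 163*(-177)))/(n(358, -278) - 268902) = (-173961 + (-194 - 163*(-177)))/(-1/626 - 268902) = (-173961 + (-194 + 28851))/(-168332653/626) = (-173961 + 28657)*(-626/168332653) = -145304*(-626/168332653) = 90960304/168332653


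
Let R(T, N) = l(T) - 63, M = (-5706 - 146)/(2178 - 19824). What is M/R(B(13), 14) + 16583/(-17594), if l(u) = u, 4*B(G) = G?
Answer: -35174442527/37100415018 ≈ -0.94809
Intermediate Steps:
M = 2926/8823 (M = -5852/(-17646) = -5852*(-1/17646) = 2926/8823 ≈ 0.33163)
B(G) = G/4
R(T, N) = -63 + T (R(T, N) = T - 63 = -63 + T)
M/R(B(13), 14) + 16583/(-17594) = 2926/(8823*(-63 + (¼)*13)) + 16583/(-17594) = 2926/(8823*(-63 + 13/4)) + 16583*(-1/17594) = 2926/(8823*(-239/4)) - 16583/17594 = (2926/8823)*(-4/239) - 16583/17594 = -11704/2108697 - 16583/17594 = -35174442527/37100415018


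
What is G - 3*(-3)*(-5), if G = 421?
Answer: 376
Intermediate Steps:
G - 3*(-3)*(-5) = 421 - 3*(-3)*(-5) = 421 + 9*(-5) = 421 - 45 = 376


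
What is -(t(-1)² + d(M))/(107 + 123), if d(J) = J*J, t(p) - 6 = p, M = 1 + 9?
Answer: -25/46 ≈ -0.54348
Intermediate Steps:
M = 10
t(p) = 6 + p
d(J) = J²
-(t(-1)² + d(M))/(107 + 123) = -((6 - 1)² + 10²)/(107 + 123) = -(5² + 100)/230 = -(25 + 100)/230 = -125/230 = -1*25/46 = -25/46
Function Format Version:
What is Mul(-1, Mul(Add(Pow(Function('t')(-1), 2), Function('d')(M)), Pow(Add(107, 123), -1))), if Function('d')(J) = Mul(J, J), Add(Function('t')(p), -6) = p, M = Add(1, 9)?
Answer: Rational(-25, 46) ≈ -0.54348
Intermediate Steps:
M = 10
Function('t')(p) = Add(6, p)
Function('d')(J) = Pow(J, 2)
Mul(-1, Mul(Add(Pow(Function('t')(-1), 2), Function('d')(M)), Pow(Add(107, 123), -1))) = Mul(-1, Mul(Add(Pow(Add(6, -1), 2), Pow(10, 2)), Pow(Add(107, 123), -1))) = Mul(-1, Mul(Add(Pow(5, 2), 100), Pow(230, -1))) = Mul(-1, Mul(Add(25, 100), Rational(1, 230))) = Mul(-1, Mul(125, Rational(1, 230))) = Mul(-1, Rational(25, 46)) = Rational(-25, 46)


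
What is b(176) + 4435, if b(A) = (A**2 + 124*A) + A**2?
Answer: 88211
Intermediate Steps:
b(A) = 2*A**2 + 124*A
b(176) + 4435 = 2*176*(62 + 176) + 4435 = 2*176*238 + 4435 = 83776 + 4435 = 88211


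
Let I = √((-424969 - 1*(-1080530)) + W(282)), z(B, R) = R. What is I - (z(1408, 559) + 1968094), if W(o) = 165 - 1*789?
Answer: -1968653 + √654937 ≈ -1.9678e+6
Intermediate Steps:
W(o) = -624 (W(o) = 165 - 789 = -624)
I = √654937 (I = √((-424969 - 1*(-1080530)) - 624) = √((-424969 + 1080530) - 624) = √(655561 - 624) = √654937 ≈ 809.28)
I - (z(1408, 559) + 1968094) = √654937 - (559 + 1968094) = √654937 - 1*1968653 = √654937 - 1968653 = -1968653 + √654937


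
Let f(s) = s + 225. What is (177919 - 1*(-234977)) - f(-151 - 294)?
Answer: 413116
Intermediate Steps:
f(s) = 225 + s
(177919 - 1*(-234977)) - f(-151 - 294) = (177919 - 1*(-234977)) - (225 + (-151 - 294)) = (177919 + 234977) - (225 - 445) = 412896 - 1*(-220) = 412896 + 220 = 413116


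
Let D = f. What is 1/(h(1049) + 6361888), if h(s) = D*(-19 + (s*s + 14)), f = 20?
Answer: 1/28369808 ≈ 3.5249e-8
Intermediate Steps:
D = 20
h(s) = -100 + 20*s**2 (h(s) = 20*(-19 + (s*s + 14)) = 20*(-19 + (s**2 + 14)) = 20*(-19 + (14 + s**2)) = 20*(-5 + s**2) = -100 + 20*s**2)
1/(h(1049) + 6361888) = 1/((-100 + 20*1049**2) + 6361888) = 1/((-100 + 20*1100401) + 6361888) = 1/((-100 + 22008020) + 6361888) = 1/(22007920 + 6361888) = 1/28369808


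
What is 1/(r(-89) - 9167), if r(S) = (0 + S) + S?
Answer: -1/9345 ≈ -0.00010701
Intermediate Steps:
r(S) = 2*S (r(S) = S + S = 2*S)
1/(r(-89) - 9167) = 1/(2*(-89) - 9167) = 1/(-178 - 9167) = 1/(-9345) = -1/9345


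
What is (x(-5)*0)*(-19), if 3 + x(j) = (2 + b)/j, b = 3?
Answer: 0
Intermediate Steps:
x(j) = -3 + 5/j (x(j) = -3 + (2 + 3)/j = -3 + 5/j)
(x(-5)*0)*(-19) = ((-3 + 5/(-5))*0)*(-19) = ((-3 + 5*(-1/5))*0)*(-19) = ((-3 - 1)*0)*(-19) = -4*0*(-19) = 0*(-19) = 0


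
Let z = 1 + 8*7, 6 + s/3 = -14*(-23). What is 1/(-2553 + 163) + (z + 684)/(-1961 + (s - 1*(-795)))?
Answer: -442802/130255 ≈ -3.3995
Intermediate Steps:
s = 948 (s = -18 + 3*(-14*(-23)) = -18 + 3*322 = -18 + 966 = 948)
z = 57 (z = 1 + 56 = 57)
1/(-2553 + 163) + (z + 684)/(-1961 + (s - 1*(-795))) = 1/(-2553 + 163) + (57 + 684)/(-1961 + (948 - 1*(-795))) = 1/(-2390) + 741/(-1961 + (948 + 795)) = -1/2390 + 741/(-1961 + 1743) = -1/2390 + 741/(-218) = -1/2390 + 741*(-1/218) = -1/2390 - 741/218 = -442802/130255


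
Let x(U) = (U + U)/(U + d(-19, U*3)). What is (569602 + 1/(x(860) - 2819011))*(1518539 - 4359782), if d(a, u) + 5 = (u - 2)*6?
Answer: -74469188140626680767749/46014714833 ≈ -1.6184e+12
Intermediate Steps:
d(a, u) = -17 + 6*u (d(a, u) = -5 + (u - 2)*6 = -5 + (-2 + u)*6 = -5 + (-12 + 6*u) = -17 + 6*u)
x(U) = 2*U/(-17 + 19*U) (x(U) = (U + U)/(U + (-17 + 6*(U*3))) = (2*U)/(U + (-17 + 6*(3*U))) = (2*U)/(U + (-17 + 18*U)) = (2*U)/(-17 + 19*U) = 2*U/(-17 + 19*U))
(569602 + 1/(x(860) - 2819011))*(1518539 - 4359782) = (569602 + 1/(2*860/(-17 + 19*860) - 2819011))*(1518539 - 4359782) = (569602 + 1/(2*860/(-17 + 16340) - 2819011))*(-2841243) = (569602 + 1/(2*860/16323 - 2819011))*(-2841243) = (569602 + 1/(2*860*(1/16323) - 2819011))*(-2841243) = (569602 + 1/(1720/16323 - 2819011))*(-2841243) = (569602 + 1/(-46014714833/16323))*(-2841243) = (569602 - 16323/46014714833)*(-2841243) = (26210073598290143/46014714833)*(-2841243) = -74469188140626680767749/46014714833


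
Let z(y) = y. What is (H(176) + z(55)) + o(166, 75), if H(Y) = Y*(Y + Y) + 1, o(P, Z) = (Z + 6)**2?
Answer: 68569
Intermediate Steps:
o(P, Z) = (6 + Z)**2
H(Y) = 1 + 2*Y**2 (H(Y) = Y*(2*Y) + 1 = 2*Y**2 + 1 = 1 + 2*Y**2)
(H(176) + z(55)) + o(166, 75) = ((1 + 2*176**2) + 55) + (6 + 75)**2 = ((1 + 2*30976) + 55) + 81**2 = ((1 + 61952) + 55) + 6561 = (61953 + 55) + 6561 = 62008 + 6561 = 68569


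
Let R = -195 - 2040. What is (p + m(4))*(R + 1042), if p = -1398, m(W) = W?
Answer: 1663042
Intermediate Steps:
R = -2235
(p + m(4))*(R + 1042) = (-1398 + 4)*(-2235 + 1042) = -1394*(-1193) = 1663042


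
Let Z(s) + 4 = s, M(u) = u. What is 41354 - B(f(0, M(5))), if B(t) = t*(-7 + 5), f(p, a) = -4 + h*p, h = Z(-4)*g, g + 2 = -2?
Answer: 41346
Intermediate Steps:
g = -4 (g = -2 - 2 = -4)
Z(s) = -4 + s
h = 32 (h = (-4 - 4)*(-4) = -8*(-4) = 32)
f(p, a) = -4 + 32*p
B(t) = -2*t (B(t) = t*(-2) = -2*t)
41354 - B(f(0, M(5))) = 41354 - (-2)*(-4 + 32*0) = 41354 - (-2)*(-4 + 0) = 41354 - (-2)*(-4) = 41354 - 1*8 = 41354 - 8 = 41346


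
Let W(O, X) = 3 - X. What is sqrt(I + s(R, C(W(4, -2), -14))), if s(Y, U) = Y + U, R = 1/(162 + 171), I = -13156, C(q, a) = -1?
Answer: 4*I*sqrt(10131710)/111 ≈ 114.7*I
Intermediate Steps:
R = 1/333 ≈ 0.0030030
s(Y, U) = U + Y
sqrt(I + s(R, C(W(4, -2), -14))) = sqrt(-13156 + (-1 + 1/333)) = sqrt(-13156 - 332/333) = sqrt(-4381280/333) = 4*I*sqrt(10131710)/111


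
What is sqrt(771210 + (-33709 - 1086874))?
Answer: I*sqrt(349373) ≈ 591.08*I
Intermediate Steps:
sqrt(771210 + (-33709 - 1086874)) = sqrt(771210 - 1120583) = sqrt(-349373) = I*sqrt(349373)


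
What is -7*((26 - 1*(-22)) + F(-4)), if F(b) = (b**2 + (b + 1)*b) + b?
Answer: -504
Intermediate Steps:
F(b) = b + b**2 + b*(1 + b) (F(b) = (b**2 + (1 + b)*b) + b = (b**2 + b*(1 + b)) + b = b + b**2 + b*(1 + b))
-7*((26 - 1*(-22)) + F(-4)) = -7*((26 - 1*(-22)) + 2*(-4)*(1 - 4)) = -7*((26 + 22) + 2*(-4)*(-3)) = -7*(48 + 24) = -7*72 = -504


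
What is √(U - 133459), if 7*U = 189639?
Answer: 89*I*√658/7 ≈ 326.14*I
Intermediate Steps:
U = 189639/7 (U = (⅐)*189639 = 189639/7 ≈ 27091.)
√(U - 133459) = √(189639/7 - 133459) = √(-744574/7) = 89*I*√658/7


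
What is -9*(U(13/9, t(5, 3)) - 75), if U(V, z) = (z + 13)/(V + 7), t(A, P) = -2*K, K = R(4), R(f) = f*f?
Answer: 2781/4 ≈ 695.25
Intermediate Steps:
R(f) = f²
K = 16 (K = 4² = 16)
t(A, P) = -32 (t(A, P) = -2*16 = -32)
U(V, z) = (13 + z)/(7 + V)
-9*(U(13/9, t(5, 3)) - 75) = -9*((13 - 32)/(7 + 13/9) - 75) = -9*(-19/(7 + 13*(⅑)) - 75) = -9*(-19/(7 + 13/9) - 75) = -9*(-19/(76/9) - 75) = -9*((9/76)*(-19) - 75) = -9*(-9/4 - 75) = -9*(-309/4) = 2781/4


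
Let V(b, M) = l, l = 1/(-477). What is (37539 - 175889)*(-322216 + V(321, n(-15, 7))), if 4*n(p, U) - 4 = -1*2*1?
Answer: 21263984515550/477 ≈ 4.4579e+10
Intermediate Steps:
n(p, U) = ½ (n(p, U) = 1 + (-1*2*1)/4 = 1 + (-2*1)/4 = 1 + (¼)*(-2) = 1 - ½ = ½)
l = -1/477 ≈ -0.0020964
V(b, M) = -1/477
(37539 - 175889)*(-322216 + V(321, n(-15, 7))) = (37539 - 175889)*(-322216 - 1/477) = -138350*(-153697033/477) = 21263984515550/477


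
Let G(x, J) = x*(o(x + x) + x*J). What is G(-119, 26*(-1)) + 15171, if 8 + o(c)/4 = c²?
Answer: -27311751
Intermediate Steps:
o(c) = -32 + 4*c²
G(x, J) = x*(-32 + 16*x² + J*x) (G(x, J) = x*((-32 + 4*(x + x)²) + x*J) = x*((-32 + 4*(2*x)²) + J*x) = x*((-32 + 4*(4*x²)) + J*x) = x*((-32 + 16*x²) + J*x) = x*(-32 + 16*x² + J*x))
G(-119, 26*(-1)) + 15171 = -119*(-32 + 16*(-119)² + (26*(-1))*(-119)) + 15171 = -119*(-32 + 16*14161 - 26*(-119)) + 15171 = -119*(-32 + 226576 + 3094) + 15171 = -119*229638 + 15171 = -27326922 + 15171 = -27311751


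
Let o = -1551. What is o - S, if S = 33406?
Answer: -34957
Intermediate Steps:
o - S = -1551 - 1*33406 = -1551 - 33406 = -34957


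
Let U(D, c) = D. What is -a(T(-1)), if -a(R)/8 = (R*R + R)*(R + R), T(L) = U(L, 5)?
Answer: 0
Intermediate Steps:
T(L) = L
a(R) = -16*R*(R + R²) (a(R) = -8*(R*R + R)*(R + R) = -8*(R² + R)*2*R = -8*(R + R²)*2*R = -16*R*(R + R²))
-a(T(-1)) = -16*(-1)²*(-1 - 1*(-1)) = -16*(-1 + 1) = -16*0 = -1*0 = 0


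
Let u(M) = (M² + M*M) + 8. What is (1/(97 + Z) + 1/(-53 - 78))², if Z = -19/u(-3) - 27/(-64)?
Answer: 814817025/111061183642249 ≈ 7.3366e-6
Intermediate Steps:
u(M) = 8 + 2*M² (u(M) = (M² + M²) + 8 = 2*M² + 8 = 8 + 2*M²)
Z = -257/832 (Z = -19/(8 + 2*(-3)²) - 27/(-64) = -19/(8 + 2*9) - 27*(-1/64) = -19/(8 + 18) + 27/64 = -19/26 + 27/64 = -257/832 ≈ -0.30889)
(1/(97 + Z) + 1/(-53 - 78))² = (1/(97 - 257/832) + 1/(-53 - 78))² = (1/(80447/832) + 1/(-131))² = (832/80447 - 1/131)² = (28545/10538557)² = 814817025/111061183642249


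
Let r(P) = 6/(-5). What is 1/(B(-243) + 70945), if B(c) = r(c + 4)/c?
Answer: 405/28732727 ≈ 1.4095e-5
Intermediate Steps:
r(P) = -6/5 (r(P) = 6*(-⅕) = -6/5)
B(c) = -6/(5*c)
1/(B(-243) + 70945) = 1/(-6/5/(-243) + 70945) = 1/(-6/5*(-1/243) + 70945) = 1/(2/405 + 70945) = 1/(28732727/405) = 405/28732727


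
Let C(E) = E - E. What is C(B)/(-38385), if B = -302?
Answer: 0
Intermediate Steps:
C(E) = 0
C(B)/(-38385) = 0/(-38385) = 0*(-1/38385) = 0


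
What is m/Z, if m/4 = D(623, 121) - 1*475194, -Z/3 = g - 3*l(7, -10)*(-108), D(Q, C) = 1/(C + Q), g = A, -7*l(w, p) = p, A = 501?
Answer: 2474810345/3764826 ≈ 657.35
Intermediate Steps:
l(w, p) = -p/7
g = 501
Z = -20241/7 (Z = -3*(501 - (-3)*(-10)/7*(-108)) = -3*(501 - 3*10/7*(-108)) = -3*(501 - 30/7*(-108)) = -3*(501 + 3240/7) = -3*6747/7 = -20241/7 ≈ -2891.6)
m = -353544335/186 (m = 4*(1/(121 + 623) - 1*475194) = 4*(1/744 - 475194) = 4*(-353544335/744) = -353544335/186 ≈ -1.9008e+6)
m/Z = -353544335/(186*(-20241/7)) = -353544335/186*(-7/20241) = 2474810345/3764826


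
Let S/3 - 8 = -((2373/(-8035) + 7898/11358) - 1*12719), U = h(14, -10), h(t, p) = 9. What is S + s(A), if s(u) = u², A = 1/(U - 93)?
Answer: 1365864010740949/35774519760 ≈ 38180.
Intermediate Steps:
U = 9
S = 580724492207/15210255 (S = 24 + 3*(-((2373/(-8035) + 7898/11358) - 1*12719)) = 24 + 3*(-((2373*(-1/8035) + 7898*(1/11358)) - 12719)) = 24 + 3*(-((-2373/8035 + 3949/5679) - 12719)) = 24 + 3*(-(18253948/45630765 - 12719)) = 24 + 3*(-1*(-580359446087/45630765)) = 24 + 3*(580359446087/45630765) = 24 + 580359446087/15210255 = 580724492207/15210255 ≈ 38180.)
A = -1/84 (A = 1/(9 - 93) = 1/(-84) = -1/84 ≈ -0.011905)
S + s(A) = 580724492207/15210255 + (-1/84)² = 580724492207/15210255 + 1/7056 = 1365864010740949/35774519760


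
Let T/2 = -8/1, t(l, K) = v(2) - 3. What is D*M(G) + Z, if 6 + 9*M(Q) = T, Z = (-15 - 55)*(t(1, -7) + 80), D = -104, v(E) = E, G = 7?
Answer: -47482/9 ≈ -5275.8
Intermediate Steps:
t(l, K) = -1 (t(l, K) = 2 - 3 = -1)
T = -16 (T = 2*(-8/1) = 2*(-8*1) = 2*(-8) = -16)
Z = -5530 (Z = (-15 - 55)*(-1 + 80) = -70*79 = -5530)
M(Q) = -22/9 (M(Q) = -2/3 + (1/9)*(-16) = -2/3 - 16/9 = -22/9)
D*M(G) + Z = -104*(-22/9) - 5530 = 2288/9 - 5530 = -47482/9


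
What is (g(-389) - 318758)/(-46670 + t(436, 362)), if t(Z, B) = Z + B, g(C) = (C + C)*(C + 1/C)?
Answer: 8057/22936 ≈ 0.35128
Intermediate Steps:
g(C) = 2*C*(C + 1/C) (g(C) = (2*C)*(C + 1/C) = 2*C*(C + 1/C))
t(Z, B) = B + Z
(g(-389) - 318758)/(-46670 + t(436, 362)) = ((2 + 2*(-389)²) - 318758)/(-46670 + (362 + 436)) = ((2 + 2*151321) - 318758)/(-46670 + 798) = ((2 + 302642) - 318758)/(-45872) = (302644 - 318758)*(-1/45872) = -16114*(-1/45872) = 8057/22936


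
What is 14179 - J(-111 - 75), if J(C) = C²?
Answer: -20417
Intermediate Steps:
14179 - J(-111 - 75) = 14179 - (-111 - 75)² = 14179 - 1*(-186)² = 14179 - 1*34596 = 14179 - 34596 = -20417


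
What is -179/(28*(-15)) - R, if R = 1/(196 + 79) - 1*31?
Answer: 725861/23100 ≈ 31.423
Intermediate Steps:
R = -8524/275 (R = 1/275 - 31 = -8524/275 ≈ -30.996)
-179/(28*(-15)) - R = -179/(28*(-15)) - 1*(-8524/275) = -179/(-420) + 8524/275 = -179*(-1/420) + 8524/275 = 179/420 + 8524/275 = 725861/23100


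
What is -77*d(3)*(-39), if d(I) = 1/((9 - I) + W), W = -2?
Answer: 3003/4 ≈ 750.75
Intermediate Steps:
d(I) = 1/(7 - I) (d(I) = 1/((9 - I) - 2) = 1/(7 - I))
-77*d(3)*(-39) = -(-77)/(-7 + 3)*(-39) = -(-77)/(-4)*(-39) = -(-77)*(-1)/4*(-39) = -77*¼*(-39) = -77/4*(-39) = 3003/4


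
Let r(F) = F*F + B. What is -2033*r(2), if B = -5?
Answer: 2033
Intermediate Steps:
r(F) = -5 + F² (r(F) = F*F - 5 = F² - 5 = -5 + F²)
-2033*r(2) = -2033*(-5 + 2²) = -2033*(-5 + 4) = -2033*(-1) = 2033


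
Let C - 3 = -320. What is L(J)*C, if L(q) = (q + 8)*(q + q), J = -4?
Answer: 10144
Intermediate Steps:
C = -317 (C = 3 - 320 = -317)
L(q) = 2*q*(8 + q) (L(q) = (8 + q)*(2*q) = 2*q*(8 + q))
L(J)*C = (2*(-4)*(8 - 4))*(-317) = (2*(-4)*4)*(-317) = -32*(-317) = 10144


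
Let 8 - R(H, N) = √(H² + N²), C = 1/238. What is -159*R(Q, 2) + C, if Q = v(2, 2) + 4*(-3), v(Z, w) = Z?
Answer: -302735/238 + 318*√26 ≈ 349.49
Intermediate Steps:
Q = -10 (Q = 2 + 4*(-3) = 2 - 12 = -10)
C = 1/238 ≈ 0.0042017
R(H, N) = 8 - √(H² + N²)
-159*R(Q, 2) + C = -159*(8 - √((-10)² + 2²)) + 1/238 = -159*(8 - √(100 + 4)) + 1/238 = -159*(8 - √104) + 1/238 = -159*(8 - 2*√26) + 1/238 = (-1272 + 318*√26) + 1/238 = -302735/238 + 318*√26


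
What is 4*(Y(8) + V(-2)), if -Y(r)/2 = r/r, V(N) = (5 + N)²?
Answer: 28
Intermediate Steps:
Y(r) = -2 (Y(r) = -2*r/r = -2*1 = -2)
4*(Y(8) + V(-2)) = 4*(-2 + (5 - 2)²) = 4*(-2 + 3²) = 4*(-2 + 9) = 4*7 = 28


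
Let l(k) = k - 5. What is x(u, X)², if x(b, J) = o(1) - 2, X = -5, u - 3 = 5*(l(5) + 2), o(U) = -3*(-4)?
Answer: 100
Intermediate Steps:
l(k) = -5 + k
o(U) = 12
u = 13 (u = 3 + 5*((-5 + 5) + 2) = 3 + 5*(0 + 2) = 3 + 5*2 = 3 + 10 = 13)
x(b, J) = 10 (x(b, J) = 12 - 2 = 10)
x(u, X)² = 10² = 100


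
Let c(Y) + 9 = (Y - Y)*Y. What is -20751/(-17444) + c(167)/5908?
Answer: 2186427/1840342 ≈ 1.1881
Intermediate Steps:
c(Y) = -9 (c(Y) = -9 + (Y - Y)*Y = -9 + 0*Y = -9 + 0 = -9)
-20751/(-17444) + c(167)/5908 = -20751/(-17444) - 9/5908 = -20751*(-1/17444) - 9*1/5908 = 20751/17444 - 9/5908 = 2186427/1840342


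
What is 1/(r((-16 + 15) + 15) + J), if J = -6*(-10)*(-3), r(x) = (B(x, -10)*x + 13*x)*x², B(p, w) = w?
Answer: 1/8052 ≈ 0.00012419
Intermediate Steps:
r(x) = 3*x³ (r(x) = (-10*x + 13*x)*x² = (3*x)*x² = 3*x³)
J = -180 (J = 60*(-3) = -180)
1/(r((-16 + 15) + 15) + J) = 1/(3*((-16 + 15) + 15)³ - 180) = 1/(3*(-1 + 15)³ - 180) = 1/(3*14³ - 180) = 1/(3*2744 - 180) = 1/(8232 - 180) = 1/8052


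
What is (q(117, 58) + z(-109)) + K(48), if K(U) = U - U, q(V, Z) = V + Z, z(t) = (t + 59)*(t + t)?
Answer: 11075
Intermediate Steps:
z(t) = 2*t*(59 + t) (z(t) = (59 + t)*(2*t) = 2*t*(59 + t))
K(U) = 0
(q(117, 58) + z(-109)) + K(48) = ((117 + 58) + 2*(-109)*(59 - 109)) + 0 = (175 + 2*(-109)*(-50)) + 0 = (175 + 10900) + 0 = 11075 + 0 = 11075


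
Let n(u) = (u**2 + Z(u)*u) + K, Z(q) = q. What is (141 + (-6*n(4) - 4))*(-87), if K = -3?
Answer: 3219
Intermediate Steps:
n(u) = -3 + 2*u**2 (n(u) = (u**2 + u*u) - 3 = (u**2 + u**2) - 3 = 2*u**2 - 3 = -3 + 2*u**2)
(141 + (-6*n(4) - 4))*(-87) = (141 + (-6*(-3 + 2*4**2) - 4))*(-87) = (141 + (-6*(-3 + 2*16) - 4))*(-87) = (141 + (-6*(-3 + 32) - 4))*(-87) = (141 + (-6*29 - 4))*(-87) = (141 + (-174 - 4))*(-87) = (141 - 178)*(-87) = -37*(-87) = 3219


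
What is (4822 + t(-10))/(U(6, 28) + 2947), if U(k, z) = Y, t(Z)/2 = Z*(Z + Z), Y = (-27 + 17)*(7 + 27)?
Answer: 5222/2607 ≈ 2.0031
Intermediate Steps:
Y = -340 (Y = -10*34 = -340)
t(Z) = 4*Z² (t(Z) = 2*(Z*(Z + Z)) = 2*(Z*(2*Z)) = 2*(2*Z²) = 4*Z²)
U(k, z) = -340
(4822 + t(-10))/(U(6, 28) + 2947) = (4822 + 4*(-10)²)/(-340 + 2947) = (4822 + 4*100)/2607 = (4822 + 400)*(1/2607) = 5222*(1/2607) = 5222/2607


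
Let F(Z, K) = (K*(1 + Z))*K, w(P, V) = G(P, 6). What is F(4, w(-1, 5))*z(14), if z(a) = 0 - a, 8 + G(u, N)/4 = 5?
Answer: -10080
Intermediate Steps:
G(u, N) = -12 (G(u, N) = -32 + 4*5 = -32 + 20 = -12)
w(P, V) = -12
z(a) = -a
F(Z, K) = K**2*(1 + Z)
F(4, w(-1, 5))*z(14) = ((-12)**2*(1 + 4))*(-1*14) = (144*5)*(-14) = 720*(-14) = -10080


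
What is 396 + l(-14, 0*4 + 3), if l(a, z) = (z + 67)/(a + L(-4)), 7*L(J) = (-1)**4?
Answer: 37922/97 ≈ 390.95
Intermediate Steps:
L(J) = 1/7 (L(J) = (1/7)*(-1)**4 = (1/7)*1 = 1/7)
l(a, z) = (67 + z)/(1/7 + a) (l(a, z) = (z + 67)/(a + 1/7) = (67 + z)/(1/7 + a))
396 + l(-14, 0*4 + 3) = 396 + 7*(67 + (0*4 + 3))/(1 + 7*(-14)) = 396 + 7*(67 + (0 + 3))/(1 - 98) = 396 + 7*(67 + 3)/(-97) = 396 + 7*(-1/97)*70 = 396 - 490/97 = 37922/97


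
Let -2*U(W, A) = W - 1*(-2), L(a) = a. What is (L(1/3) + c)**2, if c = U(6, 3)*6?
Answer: 5041/9 ≈ 560.11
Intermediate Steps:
U(W, A) = -1 - W/2 (U(W, A) = -(W - 1*(-2))/2 = -(W + 2)/2 = -(2 + W)/2 = -1 - W/2)
c = -24 (c = (-1 - 1/2*6)*6 = (-1 - 3)*6 = -4*6 = -24)
(L(1/3) + c)**2 = (1/3 - 24)**2 = (-71/3)**2 = 5041/9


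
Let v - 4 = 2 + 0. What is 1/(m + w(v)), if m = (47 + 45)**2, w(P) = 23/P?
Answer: 6/50807 ≈ 0.00011809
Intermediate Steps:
v = 6 (v = 4 + (2 + 0) = 4 + 2 = 6)
m = 8464 (m = 92**2 = 8464)
1/(m + w(v)) = 1/(8464 + 23/6) = 1/(50807/6) = 6/50807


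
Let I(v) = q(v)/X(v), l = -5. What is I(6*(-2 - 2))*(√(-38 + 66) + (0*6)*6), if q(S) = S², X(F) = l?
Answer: -1152*√7/5 ≈ -609.58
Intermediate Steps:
X(F) = -5
I(v) = -v²/5 (I(v) = v²/(-5) = v²*(-⅕) = -v²/5)
I(6*(-2 - 2))*(√(-38 + 66) + (0*6)*6) = (-36*(-2 - 2)²/5)*(√(-38 + 66) + (0*6)*6) = (-(6*(-4))²/5)*(√28 + 0*6) = (-⅕*(-24)²)*(2*√7 + 0) = (-⅕*576)*(2*√7) = -1152*√7/5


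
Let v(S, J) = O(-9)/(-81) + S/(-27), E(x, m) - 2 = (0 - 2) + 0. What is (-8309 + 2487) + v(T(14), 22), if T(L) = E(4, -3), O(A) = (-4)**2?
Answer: -471598/81 ≈ -5822.2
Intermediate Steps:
E(x, m) = 0 (E(x, m) = 2 + ((0 - 2) + 0) = 2 + (-2 + 0) = 2 - 2 = 0)
O(A) = 16
T(L) = 0
v(S, J) = -16/81 - S/27 (v(S, J) = 16/(-81) + S/(-27) = 16*(-1/81) + S*(-1/27) = -16/81 - S/27)
(-8309 + 2487) + v(T(14), 22) = (-8309 + 2487) + (-16/81 - 1/27*0) = -5822 + (-16/81 + 0) = -5822 - 16/81 = -471598/81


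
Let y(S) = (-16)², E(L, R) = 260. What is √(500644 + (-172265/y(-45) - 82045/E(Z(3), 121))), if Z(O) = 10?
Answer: √21617096943/208 ≈ 706.86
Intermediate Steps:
y(S) = 256
√(500644 + (-172265/y(-45) - 82045/E(Z(3), 121))) = √(500644 + (-172265/256 - 82045/260)) = √(500644 + (-172265*1/256 - 82045*1/260)) = √(500644 + (-172265/256 - 16409/52)) = √(500644 - 3289621/3328) = √(1662853611/3328) = √21617096943/208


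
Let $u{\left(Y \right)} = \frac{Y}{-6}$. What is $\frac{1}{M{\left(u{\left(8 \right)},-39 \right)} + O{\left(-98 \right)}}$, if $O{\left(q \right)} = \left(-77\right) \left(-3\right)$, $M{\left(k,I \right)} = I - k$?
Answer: $\frac{3}{580} \approx 0.0051724$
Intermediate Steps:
$u{\left(Y \right)} = - \frac{Y}{6}$ ($u{\left(Y \right)} = Y \left(- \frac{1}{6}\right) = - \frac{Y}{6}$)
$O{\left(q \right)} = 231$
$\frac{1}{M{\left(u{\left(8 \right)},-39 \right)} + O{\left(-98 \right)}} = \frac{1}{\left(-39 - \left(- \frac{1}{6}\right) 8\right) + 231} = \frac{1}{\left(-39 - - \frac{4}{3}\right) + 231} = \frac{1}{\left(-39 + \frac{4}{3}\right) + 231} = \frac{1}{- \frac{113}{3} + 231} = \frac{1}{\frac{580}{3}} = \frac{3}{580}$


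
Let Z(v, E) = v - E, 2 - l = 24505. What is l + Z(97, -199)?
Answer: -24207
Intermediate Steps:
l = -24503 (l = 2 - 1*24505 = 2 - 24505 = -24503)
l + Z(97, -199) = -24503 + (97 - 1*(-199)) = -24503 + (97 + 199) = -24503 + 296 = -24207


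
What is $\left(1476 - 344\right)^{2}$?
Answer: $1281424$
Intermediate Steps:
$\left(1476 - 344\right)^{2} = 1132^{2} = 1281424$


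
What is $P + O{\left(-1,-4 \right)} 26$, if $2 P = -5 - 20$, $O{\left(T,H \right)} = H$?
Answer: $- \frac{233}{2} \approx -116.5$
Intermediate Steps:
$P = - \frac{25}{2}$ ($P = \frac{-5 - 20}{2} = \frac{1}{2} \left(-25\right) = - \frac{25}{2} \approx -12.5$)
$P + O{\left(-1,-4 \right)} 26 = - \frac{25}{2} - 104 = - \frac{233}{2}$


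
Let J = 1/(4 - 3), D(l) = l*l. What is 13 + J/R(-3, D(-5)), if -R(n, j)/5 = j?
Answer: 1624/125 ≈ 12.992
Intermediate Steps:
D(l) = l²
R(n, j) = -5*j
J = 1 (J = 1/1 = 1)
13 + J/R(-3, D(-5)) = 13 + 1/(-5*(-5)²) = 13 + 1/(-5*25) = 13 + 1/(-125) = 13 + 1*(-1/125) = 13 - 1/125 = 1624/125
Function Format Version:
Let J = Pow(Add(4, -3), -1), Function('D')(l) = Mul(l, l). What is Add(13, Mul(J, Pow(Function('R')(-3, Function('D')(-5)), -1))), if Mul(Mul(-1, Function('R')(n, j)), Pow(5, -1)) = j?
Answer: Rational(1624, 125) ≈ 12.992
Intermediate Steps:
Function('D')(l) = Pow(l, 2)
Function('R')(n, j) = Mul(-5, j)
J = 1 (J = Pow(1, -1) = 1)
Add(13, Mul(J, Pow(Function('R')(-3, Function('D')(-5)), -1))) = Add(13, Mul(1, Pow(Mul(-5, Pow(-5, 2)), -1))) = Add(13, Mul(1, Pow(Mul(-5, 25), -1))) = Add(13, Mul(1, Pow(-125, -1))) = Add(13, Mul(1, Rational(-1, 125))) = Add(13, Rational(-1, 125)) = Rational(1624, 125)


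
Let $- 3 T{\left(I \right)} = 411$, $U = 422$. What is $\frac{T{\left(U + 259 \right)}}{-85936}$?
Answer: $\frac{137}{85936} \approx 0.0015942$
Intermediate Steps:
$T{\left(I \right)} = -137$ ($T{\left(I \right)} = \left(- \frac{1}{3}\right) 411 = -137$)
$\frac{T{\left(U + 259 \right)}}{-85936} = - \frac{137}{-85936} = \left(-137\right) \left(- \frac{1}{85936}\right) = \frac{137}{85936}$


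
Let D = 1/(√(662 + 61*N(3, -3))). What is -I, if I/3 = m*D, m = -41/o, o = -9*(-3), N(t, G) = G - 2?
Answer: 41*√357/3213 ≈ 0.24111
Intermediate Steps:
N(t, G) = -2 + G
o = 27
m = -41/27 ≈ -1.5185
D = √357/357 (D = 1/(√(662 + 61*(-2 - 3))) = 1/(√(662 + 61*(-5))) = 1/(√(662 - 305)) = 1/(√357) = √357/357 ≈ 0.052926)
I = -41*√357/3213 (I = 3*(-41*√357/9639) = -41*√357/3213 ≈ -0.24111)
-I = -(-41)*√357/3213 = 41*√357/3213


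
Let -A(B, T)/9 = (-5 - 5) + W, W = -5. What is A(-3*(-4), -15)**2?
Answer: 18225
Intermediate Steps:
A(B, T) = 135 (A(B, T) = -9*((-5 - 5) - 5) = -9*(-10 - 5) = -9*(-15) = 135)
A(-3*(-4), -15)**2 = 135**2 = 18225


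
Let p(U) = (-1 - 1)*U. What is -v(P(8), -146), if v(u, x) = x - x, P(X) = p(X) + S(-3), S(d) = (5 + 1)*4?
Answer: 0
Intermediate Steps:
S(d) = 24 (S(d) = 6*4 = 24)
p(U) = -2*U
P(X) = 24 - 2*X (P(X) = -2*X + 24 = 24 - 2*X)
v(u, x) = 0
-v(P(8), -146) = -1*0 = 0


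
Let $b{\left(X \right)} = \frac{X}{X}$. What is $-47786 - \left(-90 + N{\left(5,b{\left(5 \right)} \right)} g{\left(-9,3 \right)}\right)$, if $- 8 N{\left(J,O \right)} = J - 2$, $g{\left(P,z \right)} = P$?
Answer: $- \frac{381595}{8} \approx -47699.0$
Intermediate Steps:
$b{\left(X \right)} = 1$
$N{\left(J,O \right)} = \frac{1}{4} - \frac{J}{8}$ ($N{\left(J,O \right)} = - \frac{J - 2}{8} = - \frac{-2 + J}{8} = \frac{1}{4} - \frac{J}{8}$)
$-47786 - \left(-90 + N{\left(5,b{\left(5 \right)} \right)} g{\left(-9,3 \right)}\right) = -47786 - \left(-90 + \left(\frac{1}{4} - \frac{5}{8}\right) \left(-9\right)\right) = -47786 - \left(-90 - - \frac{27}{8}\right) = -47786 - \left(-90 + \frac{27}{8}\right) = -47786 - - \frac{693}{8} = -47786 + \frac{693}{8} = - \frac{381595}{8}$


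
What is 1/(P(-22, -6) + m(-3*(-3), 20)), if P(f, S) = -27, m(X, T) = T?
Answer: -⅐ ≈ -0.14286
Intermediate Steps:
1/(P(-22, -6) + m(-3*(-3), 20)) = 1/(-27 + 20) = 1/(-7) = -⅐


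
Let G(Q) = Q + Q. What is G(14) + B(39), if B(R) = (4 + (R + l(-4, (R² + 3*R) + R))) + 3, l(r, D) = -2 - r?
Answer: 76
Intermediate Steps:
G(Q) = 2*Q
B(R) = 9 + R (B(R) = (4 + (R + (-2 - 1*(-4)))) + 3 = (4 + (R + (-2 + 4))) + 3 = (4 + (R + 2)) + 3 = (4 + (2 + R)) + 3 = (6 + R) + 3 = 9 + R)
G(14) + B(39) = 2*14 + (9 + 39) = 28 + 48 = 76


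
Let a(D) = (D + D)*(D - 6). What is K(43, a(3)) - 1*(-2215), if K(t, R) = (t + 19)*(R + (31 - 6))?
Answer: 2649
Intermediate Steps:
a(D) = 2*D*(-6 + D) (a(D) = (2*D)*(-6 + D) = 2*D*(-6 + D))
K(t, R) = (19 + t)*(25 + R) (K(t, R) = (19 + t)*(R + 25) = (19 + t)*(25 + R))
K(43, a(3)) - 1*(-2215) = (475 + 19*(2*3*(-6 + 3)) + 25*43 + (2*3*(-6 + 3))*43) - 1*(-2215) = (475 + 19*(2*3*(-3)) + 1075 + (2*3*(-3))*43) + 2215 = (475 + 19*(-18) + 1075 - 18*43) + 2215 = (475 - 342 + 1075 - 774) + 2215 = 434 + 2215 = 2649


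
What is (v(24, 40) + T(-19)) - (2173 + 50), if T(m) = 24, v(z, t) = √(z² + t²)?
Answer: -2199 + 8*√34 ≈ -2152.4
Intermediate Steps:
v(z, t) = √(t² + z²)
(v(24, 40) + T(-19)) - (2173 + 50) = (√(40² + 24²) + 24) - (2173 + 50) = (√(1600 + 576) + 24) - 1*2223 = (√2176 + 24) - 2223 = (8*√34 + 24) - 2223 = (24 + 8*√34) - 2223 = -2199 + 8*√34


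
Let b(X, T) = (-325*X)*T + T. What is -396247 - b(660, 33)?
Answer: 6682220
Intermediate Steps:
b(X, T) = T - 325*T*X (b(X, T) = -325*T*X + T = T - 325*T*X)
-396247 - b(660, 33) = -396247 - 33*(1 - 325*660) = -396247 - 33*(1 - 214500) = -396247 - 33*(-214499) = -396247 - 1*(-7078467) = -396247 + 7078467 = 6682220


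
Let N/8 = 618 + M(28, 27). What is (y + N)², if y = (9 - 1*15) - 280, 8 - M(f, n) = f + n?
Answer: 18335524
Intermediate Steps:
M(f, n) = 8 - f - n (M(f, n) = 8 - (f + n) = 8 + (-f - n) = 8 - f - n)
N = 4568 (N = 8*(618 + (8 - 1*28 - 1*27)) = 8*(618 + (8 - 28 - 27)) = 8*(618 - 47) = 8*571 = 4568)
y = -286 (y = (9 - 15) - 280 = -6 - 280 = -286)
(y + N)² = (-286 + 4568)² = 4282² = 18335524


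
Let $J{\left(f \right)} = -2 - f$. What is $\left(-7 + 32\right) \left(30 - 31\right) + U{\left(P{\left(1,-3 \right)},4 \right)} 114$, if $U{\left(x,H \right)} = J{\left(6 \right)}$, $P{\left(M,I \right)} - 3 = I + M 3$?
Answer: $-937$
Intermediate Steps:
$P{\left(M,I \right)} = 3 + I + 3 M$ ($P{\left(M,I \right)} = 3 + \left(I + M 3\right) = 3 + \left(I + 3 M\right) = 3 + I + 3 M$)
$U{\left(x,H \right)} = -8$ ($U{\left(x,H \right)} = -2 - 6 = -8$)
$\left(-7 + 32\right) \left(30 - 31\right) + U{\left(P{\left(1,-3 \right)},4 \right)} 114 = \left(-7 + 32\right) \left(30 - 31\right) - 912 = 25 \left(-1\right) - 912 = -25 - 912 = -937$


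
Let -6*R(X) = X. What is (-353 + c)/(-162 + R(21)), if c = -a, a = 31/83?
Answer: 58660/27473 ≈ 2.1352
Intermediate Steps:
a = 31/83 (a = 31*(1/83) = 31/83 ≈ 0.37349)
R(X) = -X/6
c = -31/83 (c = -1*31/83 = -31/83 ≈ -0.37349)
(-353 + c)/(-162 + R(21)) = (-353 - 31/83)/(-162 - ⅙*21) = -29330/(83*(-162 - 7/2)) = -29330/(83*(-331/2)) = -29330/83*(-2/331) = 58660/27473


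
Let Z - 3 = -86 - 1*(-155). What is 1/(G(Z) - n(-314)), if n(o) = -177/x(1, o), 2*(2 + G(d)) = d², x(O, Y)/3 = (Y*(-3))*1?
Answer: 942/2439839 ≈ 0.00038609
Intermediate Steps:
Z = 72 (Z = 3 + (-86 - 1*(-155)) = 3 + (-86 + 155) = 3 + 69 = 72)
x(O, Y) = -9*Y (x(O, Y) = 3*((Y*(-3))*1) = 3*(-3*Y*1) = 3*(-3*Y) = -9*Y)
G(d) = -2 + d²/2
n(o) = 59/(3*o) (n(o) = -177*(-1/(9*o)) = -(-59)/(3*o) = 59/(3*o))
1/(G(Z) - n(-314)) = 1/((-2 + (½)*72²) - 59/(3*(-314))) = 1/((-2 + (½)*5184) - 59*(-1)/(3*314)) = 1/((-2 + 2592) - 1*(-59/942)) = 1/(2590 + 59/942) = 1/(2439839/942) = 942/2439839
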